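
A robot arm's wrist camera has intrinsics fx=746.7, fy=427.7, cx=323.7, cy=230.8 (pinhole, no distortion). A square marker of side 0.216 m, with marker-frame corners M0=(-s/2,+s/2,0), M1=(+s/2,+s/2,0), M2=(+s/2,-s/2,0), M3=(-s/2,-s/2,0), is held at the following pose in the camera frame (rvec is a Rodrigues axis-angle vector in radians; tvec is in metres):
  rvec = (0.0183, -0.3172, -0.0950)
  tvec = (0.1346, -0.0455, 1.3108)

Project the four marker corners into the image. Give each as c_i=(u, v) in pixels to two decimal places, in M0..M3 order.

Intrinsics K: fx=746.7, fy=427.7, cx=323.7, cy=230.8
Marker side s = 0.216 m; corners in marker frame (Z=0):
  M0 = (-0.1080, +0.1080, 0)
  M1 = (+0.1080, +0.1080, 0)
  M2 = (+0.1080, -0.1080, 0)
  M3 = (-0.1080, -0.1080, 0)
rvec = (0.0183, -0.3172, -0.0950), |rvec| = θ = 0.33163 rad = 19.001°
Rodrigues: sinθ=0.32558, 1−cosθ=0.05449; R = I + sinθ·[k]× + (1−cosθ)·[k]×²:
    [+0.94568 +0.09039 -0.31228]
    [-0.09614 +0.99536 -0.00304]
    [+0.31056 +0.03290 +0.94999]
t = (0.1346, -0.0455, 1.3108) m
M0: Pc = R·M0+t = (+0.04223, +0.07238, +1.28081); u = 746.7·(+0.04223)/1.28081 + 323.7 = 348.3190, v = 427.7·(+0.07238)/1.28081 + 230.8 = 254.9707
M1: Pc = R·M1+t = (+0.24650, +0.05162, +1.34789); u = 746.7·(+0.24650)/1.34789 + 323.7 = 460.2527, v = 427.7·(+0.05162)/1.34789 + 230.8 = 247.1782
M2: Pc = R·M2+t = (+0.22697, -0.16338, +1.34079); u = 746.7·(+0.22697)/1.34079 + 323.7 = 450.1028, v = 427.7·(-0.16338)/1.34079 + 230.8 = 178.6823
M3: Pc = R·M3+t = (+0.02270, -0.14262, +1.27371); u = 746.7·(+0.02270)/1.27371 + 323.7 = 337.0101, v = 427.7·(-0.14262)/1.27371 + 230.8 = 182.9109

c0=(348.32, 254.97) c1=(460.25, 247.18) c2=(450.10, 178.68) c3=(337.01, 182.91)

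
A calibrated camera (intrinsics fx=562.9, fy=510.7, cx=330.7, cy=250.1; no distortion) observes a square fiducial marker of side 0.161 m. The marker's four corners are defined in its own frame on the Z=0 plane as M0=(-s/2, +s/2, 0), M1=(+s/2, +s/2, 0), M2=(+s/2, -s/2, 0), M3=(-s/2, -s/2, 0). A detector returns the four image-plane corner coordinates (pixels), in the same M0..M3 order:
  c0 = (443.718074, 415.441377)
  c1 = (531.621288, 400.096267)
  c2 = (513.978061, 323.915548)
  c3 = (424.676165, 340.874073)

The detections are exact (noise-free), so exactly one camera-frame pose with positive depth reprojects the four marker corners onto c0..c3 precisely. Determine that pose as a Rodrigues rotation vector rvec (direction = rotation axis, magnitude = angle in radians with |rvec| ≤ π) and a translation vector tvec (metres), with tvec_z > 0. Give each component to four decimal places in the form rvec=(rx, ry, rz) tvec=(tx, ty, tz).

Intrinsics K: fx=562.9, fy=510.7, cx=330.7, cy=250.1
Marker side s = 0.161 m; corners in marker frame (Z=0):
  M0 = (-0.0805, +0.0805, 0)
  M1 = (+0.0805, +0.0805, 0)
  M2 = (+0.0805, -0.0805, 0)
  M3 = (-0.0805, -0.0805, 0)
Detected image corners:
  c0 = (443.718074, 415.441377) px
  c1 = (531.621288, 400.096267) px
  c2 = (513.978061, 323.915548) px
  c3 = (424.676165, 340.874073) px
Planar DLT: solve 8×8 A·h = b for H (H[2,2]=1):
  H  [+498.99554 +171.50102 +478.20491]
  H  [-139.94134 +512.61689 +370.51628]
  H  [-0.10719 +0.12024 +1.00000]
B = K⁻¹H; ‖b₁‖=0.980820, ‖b₂‖=0.980820; λ = 2/(‖b₁‖+‖b₂‖) = 1.019555, sign → tz>0 ⇒ λ=+1.019555
r₁ = λ·B[:,0] = (+0.96801,-0.22586,-0.10928); r₂ = λ·B[:,1] = (+0.23861,+0.96335,+0.12259)
r₃ = r₁×r₂ = (+0.07759,-0.14475,+0.98642); SVD([r₁ r₂ r₃]) → R = UVᵀ:
  R  [+0.96801 +0.23861 +0.07759]
  R  [-0.22586 +0.96335 -0.14475]
  R  [-0.10928 +0.12259 +0.98642]
t = (+0.26717, +0.24040, +1.01955) m
tr R = 2.917779; θ = arccos((tr R − 1)/2) = 0.287733 rad = 16.486°
axis k = ((R−Rᵀ)₃₂, (R−Rᵀ)₁₃, (R−Rᵀ)₂₁) / (2 sinθ) = (+0.471030, +0.329257, -0.818365)
rvec = θ·k = (+0.135531, +0.094738, -0.235470)

rvec=(0.1355, 0.0947, -0.2355) tvec=(0.2672, 0.2404, 1.0196)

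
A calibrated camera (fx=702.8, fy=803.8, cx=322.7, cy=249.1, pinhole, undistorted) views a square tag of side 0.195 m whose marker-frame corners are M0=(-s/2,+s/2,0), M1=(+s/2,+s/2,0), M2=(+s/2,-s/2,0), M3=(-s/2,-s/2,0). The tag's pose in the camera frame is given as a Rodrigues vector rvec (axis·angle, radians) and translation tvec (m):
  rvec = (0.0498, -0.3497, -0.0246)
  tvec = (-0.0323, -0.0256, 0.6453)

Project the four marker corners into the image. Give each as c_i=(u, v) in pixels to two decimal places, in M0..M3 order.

Intrinsics K: fx=702.8, fy=803.8, cx=322.7, cy=249.1
Marker side s = 0.195 m; corners in marker frame (Z=0):
  M0 = (-0.0975, +0.0975, 0)
  M1 = (+0.0975, +0.0975, 0)
  M2 = (+0.0975, -0.0975, 0)
  M3 = (-0.0975, -0.0975, 0)
rvec = (0.0498, -0.3497, -0.0246), |rvec| = θ = 0.35408 rad = 20.288°
Rodrigues: sinθ=0.34673, 1−cosθ=0.06204; R = I + sinθ·[k]× + (1−cosθ)·[k]×²:
    [+0.93919 +0.01547 -0.34304]
    [-0.03271 +0.99847 -0.04451]
    [+0.34183 +0.05302 +0.93826]
t = (-0.0323, -0.0256, 0.6453) m
M0: Pc = R·M0+t = (-0.12236, +0.07494, +0.61714); u = 702.8·(-0.12236)/0.61714 + 322.7 = 183.3535, v = 803.8·(+0.07494)/0.61714 + 249.1 = 346.7062
M1: Pc = R·M1+t = (+0.06078, +0.06856, +0.68380); u = 702.8·(+0.06078)/0.68380 + 322.7 = 385.1687, v = 803.8·(+0.06856)/0.68380 + 249.1 = 329.6945
M2: Pc = R·M2+t = (+0.05776, -0.12614, +0.67346); u = 702.8·(+0.05776)/0.67346 + 322.7 = 382.9792, v = 803.8·(-0.12614)/0.67346 + 249.1 = 98.5469
M3: Pc = R·M3+t = (-0.12538, -0.11976, +0.60680); u = 702.8·(-0.12538)/0.60680 + 322.7 = 177.4847, v = 803.8·(-0.11976)/0.60680 + 249.1 = 90.4568

c0=(183.35, 346.71) c1=(385.17, 329.69) c2=(382.98, 98.55) c3=(177.48, 90.46)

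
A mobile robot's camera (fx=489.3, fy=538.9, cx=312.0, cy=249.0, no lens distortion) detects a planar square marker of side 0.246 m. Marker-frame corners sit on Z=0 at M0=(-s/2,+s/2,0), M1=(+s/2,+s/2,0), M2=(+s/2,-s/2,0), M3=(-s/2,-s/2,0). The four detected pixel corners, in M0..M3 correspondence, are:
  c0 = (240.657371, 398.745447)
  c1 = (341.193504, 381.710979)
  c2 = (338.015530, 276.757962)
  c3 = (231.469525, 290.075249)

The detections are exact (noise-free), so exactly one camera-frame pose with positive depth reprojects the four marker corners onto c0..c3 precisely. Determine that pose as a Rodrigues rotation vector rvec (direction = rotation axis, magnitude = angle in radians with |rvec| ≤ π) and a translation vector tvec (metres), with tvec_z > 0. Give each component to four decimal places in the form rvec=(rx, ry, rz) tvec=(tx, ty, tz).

Intrinsics K: fx=489.3, fy=538.9, cx=312.0, cy=249.0
Marker side s = 0.246 m; corners in marker frame (Z=0):
  M0 = (-0.1230, +0.1230, 0)
  M1 = (+0.1230, +0.1230, 0)
  M2 = (+0.1230, -0.1230, 0)
  M3 = (-0.1230, -0.1230, 0)
Detected image corners:
  c0 = (240.657371, 398.745447) px
  c1 = (341.193504, 381.710979) px
  c2 = (338.015530, 276.757962) px
  c3 = (231.469525, 290.075249) px
Planar DLT: solve 8×8 A·h = b for H (H[2,2]=1):
  H  [+470.50473 +89.80466 +289.02470]
  H  [-3.45470 +510.01502 +338.14232]
  H  [+0.17352 +0.22559 +1.00000]
B = K⁻¹H; ‖b₁‖=0.872760, ‖b₂‖=0.872760; λ = 2/(‖b₁‖+‖b₂‖) = 1.145790, sign → tz>0 ⇒ λ=+1.145790
r₁ = λ·B[:,0] = (+0.97500,-0.09921,+0.19882); r₂ = λ·B[:,1] = (+0.04548,+0.96495,+0.25848)
r₃ = r₁×r₂ = (-0.21749,-0.24297,+0.94534); SVD([r₁ r₂ r₃]) → R = UVᵀ:
  R  [+0.97500 +0.04548 -0.21749]
  R  [-0.09921 +0.96495 -0.24297]
  R  [+0.19882 +0.25848 +0.94534]
t = (-0.05380, +0.18953, +1.14579) m
tr R = 2.885286; θ = arccos((tr R − 1)/2) = 0.340335 rad = 19.500°
axis k = ((R−Rᵀ)₃₂, (R−Rᵀ)₁₃, (R−Rᵀ)₂₁) / (2 sinθ) = (+0.751113, -0.623586, -0.216728)
rvec = θ·k = (+0.255630, -0.212228, -0.073760)

rvec=(0.2556, -0.2122, -0.0738) tvec=(-0.0538, 0.1895, 1.1458)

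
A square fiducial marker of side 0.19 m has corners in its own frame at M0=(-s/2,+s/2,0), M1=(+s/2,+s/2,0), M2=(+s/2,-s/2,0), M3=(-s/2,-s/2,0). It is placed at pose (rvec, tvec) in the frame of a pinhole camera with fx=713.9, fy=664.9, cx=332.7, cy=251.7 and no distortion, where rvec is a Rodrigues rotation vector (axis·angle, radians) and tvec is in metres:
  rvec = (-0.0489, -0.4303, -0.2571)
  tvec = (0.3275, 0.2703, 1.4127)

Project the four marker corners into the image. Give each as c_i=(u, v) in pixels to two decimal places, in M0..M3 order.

c0=(472.28, 437.83) c1=(546.50, 407.13) c2=(522.73, 323.17) c3=(447.05, 349.05)

Intrinsics K: fx=713.9, fy=664.9, cx=332.7, cy=251.7
Marker side s = 0.19 m; corners in marker frame (Z=0):
  M0 = (-0.0950, +0.0950, 0)
  M1 = (+0.0950, +0.0950, 0)
  M2 = (+0.0950, -0.0950, 0)
  M3 = (-0.0950, -0.0950, 0)
rvec = (-0.0489, -0.4303, -0.2571), |rvec| = θ = 0.50364 rad = 28.856°
Rodrigues: sinθ=0.48261, 1−cosθ=0.12417; R = I + sinθ·[k]× + (1−cosθ)·[k]×²:
    [+0.87700 +0.25667 -0.40618]
    [-0.23607 +0.96647 +0.10101]
    [+0.41849 +0.00730 +0.90819]
t = (0.3275, 0.2703, 1.4127) m
M0: Pc = R·M0+t = (+0.26857, +0.38454, +1.37364); u = 713.9·(+0.26857)/1.37364 + 332.7 = 472.2790, v = 664.9·(+0.38454)/1.37364 + 251.7 = 437.8348
M1: Pc = R·M1+t = (+0.43520, +0.33969, +1.45315); u = 713.9·(+0.43520)/1.45315 + 332.7 = 546.5034, v = 664.9·(+0.33969)/1.45315 + 251.7 = 407.1270
M2: Pc = R·M2+t = (+0.38643, +0.15606, +1.45176); u = 713.9·(+0.38643)/1.45176 + 332.7 = 522.7266, v = 664.9·(+0.15606)/1.45176 + 251.7 = 323.1741
M3: Pc = R·M3+t = (+0.21980, +0.20091, +1.37225); u = 713.9·(+0.21980)/1.37225 + 332.7 = 447.0494, v = 664.9·(+0.20091)/1.37225 + 251.7 = 349.0482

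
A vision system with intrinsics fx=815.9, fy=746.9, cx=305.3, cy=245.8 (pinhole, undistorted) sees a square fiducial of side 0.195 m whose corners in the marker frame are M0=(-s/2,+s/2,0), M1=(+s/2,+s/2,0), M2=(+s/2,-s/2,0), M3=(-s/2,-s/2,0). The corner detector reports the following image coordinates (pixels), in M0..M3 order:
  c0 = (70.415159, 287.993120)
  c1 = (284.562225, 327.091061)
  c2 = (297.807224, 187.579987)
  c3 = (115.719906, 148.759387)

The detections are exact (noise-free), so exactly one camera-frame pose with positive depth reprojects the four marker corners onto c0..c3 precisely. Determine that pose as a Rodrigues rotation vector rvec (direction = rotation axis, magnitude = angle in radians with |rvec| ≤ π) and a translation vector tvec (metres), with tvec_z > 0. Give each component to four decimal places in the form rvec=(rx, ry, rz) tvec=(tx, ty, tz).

rvec=(-0.6789, -0.2382, 0.1469) tvec=(-0.1074, -0.0138, 0.7969)

Intrinsics K: fx=815.9, fy=746.9, cx=305.3, cy=245.8
Marker side s = 0.195 m; corners in marker frame (Z=0):
  M0 = (-0.0975, +0.0975, 0)
  M1 = (+0.0975, +0.0975, 0)
  M2 = (+0.0975, -0.0975, 0)
  M3 = (-0.0975, -0.0975, 0)
Detected image corners:
  c0 = (70.415159, 287.993120) px
  c1 = (284.562225, 327.091061) px
  c2 = (297.807224, 187.579987) px
  c3 = (115.719906, 148.759387) px
Planar DLT: solve 8×8 A·h = b for H (H[2,2]=1):
  H  [+1050.50393 -301.81167 +195.32247]
  H  [+250.39226 +524.84391 +232.83581]
  H  [+0.21297 -0.79839 +1.00000]
B = K⁻¹H; ‖b₁‖=1.254816, ‖b₂‖=1.254816; λ = 2/(‖b₁‖+‖b₂‖) = 0.796930, sign → tz>0 ⇒ λ=+0.796930
r₁ = λ·B[:,0] = (+0.96257,+0.21131,+0.16972); r₂ = λ·B[:,1] = (-0.05671,+0.76939,-0.63626)
r₃ = r₁×r₂ = (-0.26503,+0.60282,+0.75257); SVD([r₁ r₂ r₃]) → R = UVᵀ:
  R  [+0.96257 -0.05671 -0.26503]
  R  [+0.21131 +0.76939 +0.60282]
  R  [+0.16972 -0.63626 +0.75257]
t = (-0.10742, -0.01383, +0.79693) m
tr R = 2.484534; θ = arccos((tr R − 1)/2) = 0.734349 rad = 42.075°
axis k = ((R−Rᵀ)₃₂, (R−Rᵀ)₁₃, (R−Rᵀ)₂₁) / (2 sinθ) = (-0.924540, -0.324393, +0.199986)
rvec = θ·k = (-0.678936, -0.238217, +0.146860)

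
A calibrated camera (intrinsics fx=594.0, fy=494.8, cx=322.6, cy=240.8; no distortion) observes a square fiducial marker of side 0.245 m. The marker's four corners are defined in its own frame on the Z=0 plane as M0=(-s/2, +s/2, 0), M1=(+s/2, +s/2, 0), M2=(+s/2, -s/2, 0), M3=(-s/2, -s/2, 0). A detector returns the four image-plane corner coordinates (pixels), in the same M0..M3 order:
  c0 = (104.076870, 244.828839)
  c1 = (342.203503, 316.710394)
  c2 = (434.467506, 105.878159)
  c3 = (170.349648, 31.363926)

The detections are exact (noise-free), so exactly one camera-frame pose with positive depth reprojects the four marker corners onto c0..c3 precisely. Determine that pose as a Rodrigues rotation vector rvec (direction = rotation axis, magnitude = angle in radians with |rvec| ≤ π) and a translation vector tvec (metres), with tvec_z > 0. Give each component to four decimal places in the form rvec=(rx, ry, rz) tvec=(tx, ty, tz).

Intrinsics K: fx=594.0, fy=494.8, cx=322.6, cy=240.8
Marker side s = 0.245 m; corners in marker frame (Z=0):
  M0 = (-0.1225, +0.1225, 0)
  M1 = (+0.1225, +0.1225, 0)
  M2 = (+0.1225, -0.1225, 0)
  M3 = (-0.1225, -0.1225, 0)
Detected image corners:
  c0 = (104.076870, 244.828839) px
  c1 = (342.203503, 316.710394) px
  c2 = (434.467506, 105.878159) px
  c3 = (170.349648, 31.363926) px
Planar DLT: solve 8×8 A·h = b for H (H[2,2]=1):
  H  [+999.88251 -219.09208 +259.53556]
  H  [+283.52374 +935.03960 +179.44838]
  H  [-0.08577 +0.39538 +1.00000]
B = K⁻¹H; ‖b₁‖=1.837870, ‖b₂‖=1.837870; λ = 2/(‖b₁‖+‖b₂‖) = 0.544108, sign → tz>0 ⇒ λ=+0.544108
r₁ = λ·B[:,0] = (+0.94124,+0.33449,-0.04667); r₂ = λ·B[:,1] = (-0.31753,+0.92352,+0.21513)
r₃ = r₁×r₂ = (+0.11506,-0.18767,+0.97547); SVD([r₁ r₂ r₃]) → R = UVᵀ:
  R  [+0.94124 -0.31753 +0.11506]
  R  [+0.33449 +0.92352 -0.18767]
  R  [-0.04667 +0.21513 +0.97547]
t = (-0.05777, -0.06747, +0.54411) m
tr R = 2.840238; θ = arccos((tr R − 1)/2) = 0.402412 rad = 23.056°
axis k = ((R−Rᵀ)₃₂, (R−Rᵀ)₁₃, (R−Rᵀ)₂₁) / (2 sinθ) = (+0.514248, +0.206468, +0.832418)
rvec = θ·k = (+0.206939, +0.083085, +0.334975)

rvec=(0.2069, 0.0831, 0.3350) tvec=(-0.0578, -0.0675, 0.5441)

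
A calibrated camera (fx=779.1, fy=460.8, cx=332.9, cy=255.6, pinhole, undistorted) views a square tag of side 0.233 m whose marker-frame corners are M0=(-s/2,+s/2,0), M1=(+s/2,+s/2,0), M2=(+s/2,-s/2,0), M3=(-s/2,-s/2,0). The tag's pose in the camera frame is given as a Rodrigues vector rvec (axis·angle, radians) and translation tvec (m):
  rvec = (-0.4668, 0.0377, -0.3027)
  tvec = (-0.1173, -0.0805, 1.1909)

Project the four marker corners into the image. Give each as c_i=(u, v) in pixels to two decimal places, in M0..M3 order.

c0=(198.30, 277.08) c1=(350.89, 249.13) c2=(308.82, 176.56) c3=(168.83, 201.70)

Intrinsics K: fx=779.1, fy=460.8, cx=332.9, cy=255.6
Marker side s = 0.233 m; corners in marker frame (Z=0):
  M0 = (-0.1165, +0.1165, 0)
  M1 = (+0.1165, +0.1165, 0)
  M2 = (+0.1165, -0.1165, 0)
  M3 = (-0.1165, -0.1165, 0)
rvec = (-0.4668, 0.0377, -0.3027), |rvec| = θ = 0.55763 rad = 31.950°
Rodrigues: sinθ=0.52918, 1−cosθ=0.15149; R = I + sinθ·[k]× + (1−cosθ)·[k]×²:
    [+0.95467 +0.27868 +0.10461]
    [-0.29583 +0.84920 +0.43742]
    [+0.03306 -0.44854 +0.89315]
t = (-0.1173, -0.0805, 1.1909) m
M0: Pc = R·M0+t = (-0.19605, +0.05290, +1.13479); u = 779.1·(-0.19605)/1.13479 + 332.9 = 198.2988, v = 460.8·(+0.05290)/1.13479 + 255.6 = 277.0793
M1: Pc = R·M1+t = (+0.02639, -0.01603, +1.14250); u = 779.1·(+0.02639)/1.14250 + 332.9 = 350.8928, v = 460.8·(-0.01603)/1.14250 + 255.6 = 249.1340
M2: Pc = R·M2+t = (-0.03855, -0.21390, +1.24701); u = 779.1·(-0.03855)/1.24701 + 332.9 = 308.8165, v = 460.8·(-0.21390)/1.24701 + 255.6 = 176.5600
M3: Pc = R·M3+t = (-0.26099, -0.14497, +1.23930); u = 779.1·(-0.26099)/1.23930 + 332.9 = 168.8291, v = 460.8·(-0.14497)/1.23930 + 255.6 = 201.6976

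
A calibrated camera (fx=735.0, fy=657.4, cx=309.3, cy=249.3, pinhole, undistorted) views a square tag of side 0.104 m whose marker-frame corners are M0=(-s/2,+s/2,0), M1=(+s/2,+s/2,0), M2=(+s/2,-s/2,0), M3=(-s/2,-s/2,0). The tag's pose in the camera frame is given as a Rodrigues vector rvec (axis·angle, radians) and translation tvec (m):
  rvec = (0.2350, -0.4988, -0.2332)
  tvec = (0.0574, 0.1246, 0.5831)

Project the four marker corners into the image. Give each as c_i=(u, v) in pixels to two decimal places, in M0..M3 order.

c0=(336.82, 464.66) c1=(439.83, 418.23) c2=(425.19, 317.07) c3=(315.49, 357.42)

Intrinsics K: fx=735.0, fy=657.4, cx=309.3, cy=249.3
Marker side s = 0.104 m; corners in marker frame (Z=0):
  M0 = (-0.0520, +0.0520, 0)
  M1 = (+0.0520, +0.0520, 0)
  M2 = (+0.0520, -0.0520, 0)
  M3 = (-0.0520, -0.0520, 0)
rvec = (0.2350, -0.4988, -0.2332), |rvec| = θ = 0.59867 rad = 34.301°
Rodrigues: sinθ=0.56355, 1−cosθ=0.17392; R = I + sinθ·[k]× + (1−cosθ)·[k]×²:
    [+0.85288 +0.16264 -0.49613]
    [-0.27640 +0.94681 -0.16477]
    [+0.44294 +0.27766 +0.85247]
t = (0.0574, 0.1246, 0.5831) m
M0: Pc = R·M0+t = (+0.02151, +0.18821, +0.57451); u = 735.0·(+0.02151)/0.57451 + 309.3 = 336.8156, v = 657.4·(+0.18821)/0.57451 + 249.3 = 464.6632
M1: Pc = R·M1+t = (+0.11021, +0.15946, +0.62057); u = 735.0·(+0.11021)/0.62057 + 309.3 = 439.8285, v = 657.4·(+0.15946)/0.62057 + 249.3 = 418.2252
M2: Pc = R·M2+t = (+0.09329, +0.06099, +0.59169); u = 735.0·(+0.09329)/0.59169 + 309.3 = 425.1876, v = 657.4·(+0.06099)/0.59169 + 249.3 = 317.0661
M3: Pc = R·M3+t = (+0.00459, +0.08974, +0.54563); u = 735.0·(+0.00459)/0.54563 + 309.3 = 315.4870, v = 657.4·(+0.08974)/0.54563 + 249.3 = 357.4210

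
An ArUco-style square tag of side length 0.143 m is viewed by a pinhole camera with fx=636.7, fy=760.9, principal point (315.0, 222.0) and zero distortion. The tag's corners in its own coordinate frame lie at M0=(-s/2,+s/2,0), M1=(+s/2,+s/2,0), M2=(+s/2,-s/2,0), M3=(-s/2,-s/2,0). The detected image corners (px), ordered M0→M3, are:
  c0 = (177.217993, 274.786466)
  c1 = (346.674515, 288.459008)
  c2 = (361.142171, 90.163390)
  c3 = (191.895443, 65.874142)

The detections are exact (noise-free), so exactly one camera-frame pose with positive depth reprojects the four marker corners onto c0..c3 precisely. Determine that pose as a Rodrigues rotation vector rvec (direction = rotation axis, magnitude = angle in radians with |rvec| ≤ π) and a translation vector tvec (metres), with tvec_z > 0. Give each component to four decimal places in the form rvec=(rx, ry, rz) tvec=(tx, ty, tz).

rvec=(0.0204, -0.1939, 0.0848) tvec=(-0.0365, -0.0293, 0.5331)

Intrinsics K: fx=636.7, fy=760.9, cx=315.0, cy=222.0
Marker side s = 0.143 m; corners in marker frame (Z=0):
  M0 = (-0.0715, +0.0715, 0)
  M1 = (+0.0715, +0.0715, 0)
  M2 = (+0.0715, -0.0715, 0)
  M3 = (-0.0715, -0.0715, 0)
Detected image corners:
  c0 = (177.217993, 274.786466) px
  c1 = (346.674515, 288.459008) px
  c2 = (361.142171, 90.163390) px
  c3 = (191.895443, 65.874142) px
Planar DLT: solve 8×8 A·h = b for H (H[2,2]=1):
  H  [+1281.88638 -95.82022 +271.41574]
  H  [+197.86630 +1426.89372 +180.23078]
  H  [+0.36254 +0.02253 +1.00000]
B = K⁻¹H; ‖b₁‖=1.875810, ‖b₂‖=1.875810; λ = 2/(‖b₁‖+‖b₂‖) = 0.533103, sign → tz>0 ⇒ λ=+0.533103
r₁ = λ·B[:,0] = (+0.97769,+0.08224,+0.19327); r₂ = λ·B[:,1] = (-0.08617,+0.99621,+0.01201)
r₃ = r₁×r₂ = (-0.19155,-0.02840,+0.98107); SVD([r₁ r₂ r₃]) → R = UVᵀ:
  R  [+0.97769 -0.08617 -0.19155]
  R  [+0.08224 +0.99621 -0.02840]
  R  [+0.19327 +0.01201 +0.98107]
t = (-0.03649, -0.02926, +0.53310) m
tr R = 2.954972; θ = arccos((tr R − 1)/2) = 0.212599 rad = 12.181°
axis k = ((R−Rᵀ)₃₂, (R−Rᵀ)₁₃, (R−Rᵀ)₂₁) / (2 sinθ) = (+0.095763, -0.911901, +0.399081)
rvec = θ·k = (+0.020359, -0.193869, +0.084844)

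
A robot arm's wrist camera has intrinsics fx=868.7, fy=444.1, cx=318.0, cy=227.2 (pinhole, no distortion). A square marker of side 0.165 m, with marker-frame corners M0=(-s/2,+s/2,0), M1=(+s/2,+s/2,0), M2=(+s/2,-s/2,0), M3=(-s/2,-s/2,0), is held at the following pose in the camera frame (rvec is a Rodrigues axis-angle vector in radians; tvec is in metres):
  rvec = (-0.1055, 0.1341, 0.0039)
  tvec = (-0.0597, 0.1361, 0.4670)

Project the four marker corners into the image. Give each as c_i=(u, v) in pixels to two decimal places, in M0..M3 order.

c0=(54.53, 433.84) c1=(359.09, 443.50) c2=(360.93, 278.62) c3=(67.11, 276.77)

Intrinsics K: fx=868.7, fy=444.1, cx=318.0, cy=227.2
Marker side s = 0.165 m; corners in marker frame (Z=0):
  M0 = (-0.0825, +0.0825, 0)
  M1 = (+0.0825, +0.0825, 0)
  M2 = (+0.0825, -0.0825, 0)
  M3 = (-0.0825, -0.0825, 0)
rvec = (-0.1055, 0.1341, 0.0039), |rvec| = θ = 0.17067 rad = 9.779°
Rodrigues: sinθ=0.16984, 1−cosθ=0.01453; R = I + sinθ·[k]× + (1−cosθ)·[k]×²:
    [+0.99102 -0.01094 +0.13324]
    [-0.00318 +0.99444 +0.10525]
    [-0.13366 -0.10473 +0.98548]
t = (-0.0597, 0.1361, 0.4670) m
M0: Pc = R·M0+t = (-0.14236, +0.21840, +0.46939); u = 868.7·(-0.14236)/0.46939 + 318.0 = 54.5292, v = 444.1·(+0.21840)/0.46939 + 227.2 = 433.8376
M1: Pc = R·M1+t = (+0.02116, +0.21788, +0.44733); u = 868.7·(+0.02116)/0.44733 + 318.0 = 359.0859, v = 444.1·(+0.21788)/0.44733 + 227.2 = 443.5045
M2: Pc = R·M2+t = (+0.02296, +0.05380, +0.46461); u = 868.7·(+0.02296)/0.46461 + 318.0 = 360.9322, v = 444.1·(+0.05380)/0.46461 + 227.2 = 278.6214
M3: Pc = R·M3+t = (-0.14056, +0.05432, +0.48667); u = 868.7·(-0.14056)/0.48667 + 318.0 = 67.1057, v = 444.1·(+0.05432)/0.48667 + 227.2 = 276.7694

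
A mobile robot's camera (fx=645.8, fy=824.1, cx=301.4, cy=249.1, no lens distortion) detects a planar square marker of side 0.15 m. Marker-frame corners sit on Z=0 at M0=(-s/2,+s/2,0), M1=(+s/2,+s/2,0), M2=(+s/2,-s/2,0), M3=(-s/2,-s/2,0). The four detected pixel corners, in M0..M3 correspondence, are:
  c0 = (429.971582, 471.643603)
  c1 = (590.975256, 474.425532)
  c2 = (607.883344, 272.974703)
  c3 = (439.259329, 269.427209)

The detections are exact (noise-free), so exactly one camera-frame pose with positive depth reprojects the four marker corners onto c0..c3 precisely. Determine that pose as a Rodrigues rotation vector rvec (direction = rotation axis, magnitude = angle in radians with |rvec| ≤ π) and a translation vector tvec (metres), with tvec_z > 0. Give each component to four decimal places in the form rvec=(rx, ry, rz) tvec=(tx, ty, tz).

rvec=(0.1826, -0.0104, 0.0178) tvec=(0.1955, 0.0891, 0.5856)

Intrinsics K: fx=645.8, fy=824.1, cx=301.4, cy=249.1
Marker side s = 0.15 m; corners in marker frame (Z=0):
  M0 = (-0.0750, +0.0750, 0)
  M1 = (+0.0750, +0.0750, 0)
  M2 = (+0.0750, -0.0750, 0)
  M3 = (-0.0750, -0.0750, 0)
Detected image corners:
  c0 = (429.971582, 471.643603) px
  c1 = (590.975256, 474.425532) px
  c2 = (607.883344, 272.974703) px
  c3 = (439.259329, 269.427209) px
Planar DLT: solve 8×8 A·h = b for H (H[2,2]=1):
  H  [+1108.73058 +72.84815 +516.99644]
  H  [+28.64054 +1460.85932 +374.46547]
  H  [+0.02043 +0.30986 +1.00000]
B = K⁻¹H; ‖b₁‖=1.707660, ‖b₂‖=1.707660; λ = 2/(‖b₁‖+‖b₂‖) = 0.585597, sign → tz>0 ⇒ λ=+0.585597
r₁ = λ·B[:,0] = (+0.99979,+0.01674,+0.01196); r₂ = λ·B[:,1] = (-0.01863,+0.98322,+0.18146)
r₃ = r₁×r₂ = (-0.00873,-0.18164,+0.98333); SVD([r₁ r₂ r₃]) → R = UVᵀ:
  R  [+0.99979 -0.01863 -0.00873]
  R  [+0.01674 +0.98322 -0.18164]
  R  [+0.01196 +0.18146 +0.98333]
t = (+0.19550, +0.08908, +0.58560) m
tr R = 2.966338; θ = arccos((tr R − 1)/2) = 0.183732 rad = 10.527°
axis k = ((R−Rᵀ)₃₂, (R−Rᵀ)₁₃, (R−Rᵀ)₂₁) / (2 sinθ) = (+0.993694, -0.056618, +0.096785)
rvec = θ·k = (+0.182573, -0.010402, +0.017782)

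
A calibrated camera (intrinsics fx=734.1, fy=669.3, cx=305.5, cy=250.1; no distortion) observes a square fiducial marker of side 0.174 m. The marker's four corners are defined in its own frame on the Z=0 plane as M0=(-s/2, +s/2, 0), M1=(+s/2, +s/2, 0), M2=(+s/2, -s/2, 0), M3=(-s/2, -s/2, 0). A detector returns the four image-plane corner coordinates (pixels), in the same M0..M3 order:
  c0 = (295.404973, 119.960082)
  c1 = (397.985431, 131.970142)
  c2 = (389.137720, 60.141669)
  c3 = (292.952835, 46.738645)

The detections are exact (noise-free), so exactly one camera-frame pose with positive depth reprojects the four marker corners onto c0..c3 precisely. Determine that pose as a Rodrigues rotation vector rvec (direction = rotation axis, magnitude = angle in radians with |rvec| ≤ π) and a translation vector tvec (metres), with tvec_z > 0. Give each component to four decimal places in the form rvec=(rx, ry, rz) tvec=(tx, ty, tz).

rvec=(-0.4904, -0.2369, 0.0274) tvec=(0.0657, -0.2983, 1.2362)

Intrinsics K: fx=734.1, fy=669.3, cx=305.5, cy=250.1
Marker side s = 0.174 m; corners in marker frame (Z=0):
  M0 = (-0.0870, +0.0870, 0)
  M1 = (+0.0870, +0.0870, 0)
  M2 = (+0.0870, -0.0870, 0)
  M3 = (-0.0870, -0.0870, 0)
Detected image corners:
  c0 = (295.404973, 119.960082) px
  c1 = (397.985431, 131.970142) px
  c2 = (389.137720, 60.141669) px
  c3 = (292.952835, 46.738645) px
Planar DLT: solve 8×8 A·h = b for H (H[2,2]=1):
  H  [+631.40290 -97.88397 +344.54182]
  H  [+89.03069 +382.67007 +88.60190]
  H  [+0.17694 -0.37990 +1.00000]
B = K⁻¹H; ‖b₁‖=0.808899, ‖b₂‖=0.808899; λ = 2/(‖b₁‖+‖b₂‖) = 1.236248, sign → tz>0 ⇒ λ=+1.236248
r₁ = λ·B[:,0] = (+0.97227,+0.08271,+0.21875); r₂ = λ·B[:,1] = (+0.03061,+0.88232,-0.46966)
r₃ = r₁×r₂ = (-0.23185,+0.46333,+0.85532); SVD([r₁ r₂ r₃]) → R = UVᵀ:
  R  [+0.97227 +0.03061 -0.23185]
  R  [+0.08271 +0.88232 +0.46333]
  R  [+0.21875 -0.46966 +0.85532]
t = (+0.06575, -0.29830, +1.23625) m
tr R = 2.709910; θ = arccos((tr R − 1)/2) = 0.545332 rad = 31.245°
axis k = ((R−Rᵀ)₃₂, (R−Rᵀ)₁₃, (R−Rᵀ)₂₁) / (2 sinθ) = (-0.899345, -0.434347, +0.050218)
rvec = θ·k = (-0.490442, -0.236863, +0.027386)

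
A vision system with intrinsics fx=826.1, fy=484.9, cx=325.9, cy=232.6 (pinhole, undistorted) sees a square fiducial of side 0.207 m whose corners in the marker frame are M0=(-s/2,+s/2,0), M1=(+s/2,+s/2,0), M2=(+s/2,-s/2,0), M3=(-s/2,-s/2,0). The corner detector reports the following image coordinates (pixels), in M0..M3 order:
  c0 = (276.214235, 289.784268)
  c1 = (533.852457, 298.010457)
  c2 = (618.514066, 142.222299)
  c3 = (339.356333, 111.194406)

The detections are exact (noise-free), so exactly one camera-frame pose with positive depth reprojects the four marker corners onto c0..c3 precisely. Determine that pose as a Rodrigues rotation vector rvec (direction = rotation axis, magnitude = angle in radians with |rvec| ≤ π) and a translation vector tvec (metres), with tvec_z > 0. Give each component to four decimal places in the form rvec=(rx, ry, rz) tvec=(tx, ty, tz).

rvec=(0.3521, -0.3244, 0.1542) tvec=(0.0840, -0.0198, 0.5680)

Intrinsics K: fx=826.1, fy=484.9, cx=325.9, cy=232.6
Marker side s = 0.207 m; corners in marker frame (Z=0):
  M0 = (-0.1035, +0.1035, 0)
  M1 = (+0.1035, +0.1035, 0)
  M2 = (+0.1035, -0.1035, 0)
  M3 = (-0.1035, -0.1035, 0)
Detected image corners:
  c0 = (276.214235, 289.784268) px
  c1 = (533.852457, 298.010457) px
  c2 = (618.514066, 142.222299) px
  c3 = (339.356333, 111.194406) px
Planar DLT: solve 8×8 A·h = b for H (H[2,2]=1):
  H  [+1556.26171 -116.70584 +448.13015]
  H  [+216.63327 +920.15249 +215.67307]
  H  [+0.59418 +0.55093 +1.00000]
B = K⁻¹H; ‖b₁‖=1.760661, ‖b₂‖=1.760661; λ = 2/(‖b₁‖+‖b₂‖) = 0.567969, sign → tz>0 ⇒ λ=+0.567969
r₁ = λ·B[:,0] = (+0.93684,+0.09186,+0.33747); r₂ = λ·B[:,1] = (-0.20368,+0.92768,+0.31291)
r₃ = r₁×r₂ = (-0.28432,-0.36189,+0.88780); SVD([r₁ r₂ r₃]) → R = UVᵀ:
  R  [+0.93684 -0.20368 -0.28432]
  R  [+0.09186 +0.92768 -0.36189]
  R  [+0.33747 +0.31291 +0.88780]
t = (+0.08404, -0.01983, +0.56797) m
tr R = 2.752330; θ = arccos((tr R − 1)/2) = 0.502949 rad = 28.817°
axis k = ((R−Rᵀ)₃₂, (R−Rᵀ)₁₃, (R−Rᵀ)₂₁) / (2 sinθ) = (+0.699986, -0.645004, +0.306577)
rvec = θ·k = (+0.352057, -0.324404, +0.154193)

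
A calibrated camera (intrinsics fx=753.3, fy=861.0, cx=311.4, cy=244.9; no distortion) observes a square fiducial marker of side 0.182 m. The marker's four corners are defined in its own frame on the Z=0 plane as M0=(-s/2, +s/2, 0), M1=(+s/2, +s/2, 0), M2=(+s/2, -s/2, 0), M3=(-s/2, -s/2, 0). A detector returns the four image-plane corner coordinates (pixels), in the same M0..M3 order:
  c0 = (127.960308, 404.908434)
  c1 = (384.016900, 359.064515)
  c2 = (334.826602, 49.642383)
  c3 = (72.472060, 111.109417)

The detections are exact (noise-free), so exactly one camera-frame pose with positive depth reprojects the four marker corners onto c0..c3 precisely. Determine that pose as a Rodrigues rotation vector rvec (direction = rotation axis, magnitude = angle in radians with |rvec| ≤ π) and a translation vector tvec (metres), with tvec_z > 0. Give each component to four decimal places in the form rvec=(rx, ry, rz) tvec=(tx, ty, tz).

rvec=(0.1057, 0.1200, -0.1800) tvec=(-0.0569, -0.0063, 0.5094)

Intrinsics K: fx=753.3, fy=861.0, cx=311.4, cy=244.9
Marker side s = 0.182 m; corners in marker frame (Z=0):
  M0 = (-0.0910, +0.0910, 0)
  M1 = (+0.0910, +0.0910, 0)
  M2 = (+0.0910, -0.0910, 0)
  M3 = (-0.0910, -0.0910, 0)
Detected image corners:
  c0 = (127.960308, 404.908434) px
  c1 = (384.016900, 359.064515) px
  c2 = (334.826602, 49.642383) px
  c3 = (72.472060, 111.109417) px
Planar DLT: solve 8×8 A·h = b for H (H[2,2]=1):
  H  [+1366.04432 +330.34148 +227.28811]
  H  [-352.30515 +1698.83513 +234.32580]
  H  [-0.25181 +0.18435 +1.00000]
B = K⁻¹H; ‖b₁‖=1.963210, ‖b₂‖=1.963210; λ = 2/(‖b₁‖+‖b₂‖) = 0.509370, sign → tz>0 ⇒ λ=+0.509370
r₁ = λ·B[:,0] = (+0.97672,-0.17194,-0.12827); r₂ = λ·B[:,1] = (+0.18455,+0.97833,+0.09390)
r₃ = r₁×r₂ = (+0.10934,-0.11539,+0.98728); SVD([r₁ r₂ r₃]) → R = UVᵀ:
  R  [+0.97672 +0.18455 +0.10934]
  R  [-0.17194 +0.97833 -0.11539]
  R  [-0.12827 +0.09390 +0.98728]
t = (-0.05688, -0.00626, +0.50937) m
tr R = 2.942331; θ = arccos((tr R − 1)/2) = 0.240724 rad = 13.792°
axis k = ((R−Rᵀ)₃₂, (R−Rᵀ)₁₃, (R−Rᵀ)₂₁) / (2 sinθ) = (+0.438934, +0.498328, -0.747667)
rvec = θ·k = (+0.105662, +0.119959, -0.179981)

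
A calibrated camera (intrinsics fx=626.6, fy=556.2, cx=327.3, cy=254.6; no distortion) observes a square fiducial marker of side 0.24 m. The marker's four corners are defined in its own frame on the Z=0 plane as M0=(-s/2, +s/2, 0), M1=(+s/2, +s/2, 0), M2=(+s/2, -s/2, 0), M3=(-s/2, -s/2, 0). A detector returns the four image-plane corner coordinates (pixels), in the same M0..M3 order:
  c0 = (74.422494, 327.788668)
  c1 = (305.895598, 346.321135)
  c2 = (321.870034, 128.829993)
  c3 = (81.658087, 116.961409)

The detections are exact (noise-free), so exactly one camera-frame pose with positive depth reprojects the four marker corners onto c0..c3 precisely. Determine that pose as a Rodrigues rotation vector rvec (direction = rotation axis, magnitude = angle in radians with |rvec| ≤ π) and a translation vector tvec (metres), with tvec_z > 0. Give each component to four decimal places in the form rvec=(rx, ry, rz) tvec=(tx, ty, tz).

rvec=(0.0888, 0.0906, 0.0712) tvec=(-0.1324, -0.0256, 0.6220)

Intrinsics K: fx=626.6, fy=556.2, cx=327.3, cy=254.6
Marker side s = 0.24 m; corners in marker frame (Z=0):
  M0 = (-0.1200, +0.1200, 0)
  M1 = (+0.1200, +0.1200, 0)
  M2 = (+0.1200, -0.1200, 0)
  M3 = (-0.1200, -0.1200, 0)
Detected image corners:
  c0 = (74.422494, 327.788668) px
  c1 = (305.895598, 346.321135) px
  c2 = (321.870034, 128.829993) px
  c3 = (81.658087, 116.961409) px
Planar DLT: solve 8×8 A·h = b for H (H[2,2]=1):
  H  [+954.89664 -19.14463 +193.87606]
  H  [+31.35689 +926.01691 +231.74276]
  H  [-0.14012 +0.14750 +1.00000]
B = K⁻¹H; ‖b₁‖=1.607783, ‖b₂‖=1.607783; λ = 2/(‖b₁‖+‖b₂‖) = 0.621975, sign → tz>0 ⇒ λ=+0.621975
r₁ = λ·B[:,0] = (+0.99337,+0.07496,-0.08715); r₂ = λ·B[:,1] = (-0.06692,+0.99353,+0.09174)
r₃ = r₁×r₂ = (+0.09346,-0.08530,+0.99196); SVD([r₁ r₂ r₃]) → R = UVᵀ:
  R  [+0.99337 -0.06692 +0.09346]
  R  [+0.07496 +0.99353 -0.08530]
  R  [-0.08715 +0.09174 +0.99196]
t = (-0.13244, -0.02556, +0.62197) m
tr R = 2.978865; θ = arccos((tr R − 1)/2) = 0.145508 rad = 8.337°
axis k = ((R−Rᵀ)₃₂, (R−Rᵀ)₁₃, (R−Rᵀ)₂₁) / (2 sinθ) = (+0.610491, +0.622835, +0.489261)
rvec = θ·k = (+0.088831, +0.090628, +0.071191)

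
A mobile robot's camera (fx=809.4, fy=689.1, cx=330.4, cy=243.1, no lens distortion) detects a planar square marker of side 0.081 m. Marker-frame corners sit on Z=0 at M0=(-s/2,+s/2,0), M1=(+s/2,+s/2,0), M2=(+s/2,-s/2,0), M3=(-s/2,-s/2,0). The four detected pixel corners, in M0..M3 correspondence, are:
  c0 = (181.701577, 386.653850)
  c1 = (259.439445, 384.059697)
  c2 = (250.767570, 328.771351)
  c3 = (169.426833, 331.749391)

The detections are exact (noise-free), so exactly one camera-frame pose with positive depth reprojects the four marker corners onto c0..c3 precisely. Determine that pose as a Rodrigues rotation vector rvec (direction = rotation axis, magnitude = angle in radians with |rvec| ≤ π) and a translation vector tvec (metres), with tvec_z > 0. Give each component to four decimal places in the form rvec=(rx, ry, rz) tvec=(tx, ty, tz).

Intrinsics K: fx=809.4, fy=689.1, cx=330.4, cy=243.1
Marker side s = 0.081 m; corners in marker frame (Z=0):
  M0 = (-0.0405, +0.0405, 0)
  M1 = (+0.0405, +0.0405, 0)
  M2 = (+0.0405, -0.0405, 0)
  M3 = (-0.0405, -0.0405, 0)
Detected image corners:
  c0 = (181.701577, 386.653850) px
  c1 = (259.439445, 384.059697) px
  c2 = (250.767570, 328.771351) px
  c3 = (169.426833, 331.749391) px
Planar DLT: solve 8×8 A·h = b for H (H[2,2]=1):
  H  [+969.10490 +251.39685 +215.36167]
  H  [-54.86534 +882.99266 +358.44416]
  H  [-0.05736 +0.56677 +1.00000]
B = K⁻¹H; ‖b₁‖=1.223516, ‖b₂‖=1.223516; λ = 2/(‖b₁‖+‖b₂‖) = 0.817317, sign → tz>0 ⇒ λ=+0.817317
r₁ = λ·B[:,0] = (+0.99772,-0.04854,-0.04688); r₂ = λ·B[:,1] = (+0.06476,+0.88387,+0.46323)
r₃ = r₁×r₂ = (+0.01895,-0.46521,+0.88500); SVD([r₁ r₂ r₃]) → R = UVᵀ:
  R  [+0.99772 +0.06476 +0.01895]
  R  [-0.04854 +0.88387 -0.46521]
  R  [-0.04688 +0.46323 +0.88500]
t = (-0.11616, +0.13681, +0.81732) m
tr R = 2.766585; θ = arccos((tr R − 1)/2) = 0.487957 rad = 27.958°
axis k = ((R−Rᵀ)₃₂, (R−Rᵀ)₁₃, (R−Rᵀ)₂₁) / (2 sinθ) = (+0.990187, +0.070211, -0.120833)
rvec = θ·k = (+0.483169, +0.034260, -0.058961)

rvec=(0.4832, 0.0343, -0.0590) tvec=(-0.1162, 0.1368, 0.8173)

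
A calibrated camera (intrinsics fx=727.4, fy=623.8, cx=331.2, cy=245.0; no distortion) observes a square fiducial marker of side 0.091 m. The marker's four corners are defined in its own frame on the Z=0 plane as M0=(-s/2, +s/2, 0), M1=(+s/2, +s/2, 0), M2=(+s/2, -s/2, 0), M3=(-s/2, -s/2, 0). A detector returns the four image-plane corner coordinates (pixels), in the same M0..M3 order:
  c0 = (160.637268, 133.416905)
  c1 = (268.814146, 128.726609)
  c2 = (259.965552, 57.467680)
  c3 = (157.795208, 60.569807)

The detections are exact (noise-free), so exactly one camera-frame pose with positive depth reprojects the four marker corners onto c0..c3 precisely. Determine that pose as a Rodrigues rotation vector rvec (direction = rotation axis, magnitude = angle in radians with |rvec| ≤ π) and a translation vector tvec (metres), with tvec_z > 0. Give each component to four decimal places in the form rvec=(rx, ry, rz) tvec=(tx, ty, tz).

Intrinsics K: fx=727.4, fy=623.8, cx=331.2, cy=245.0
Marker side s = 0.091 m; corners in marker frame (Z=0):
  M0 = (-0.0455, +0.0455, 0)
  M1 = (+0.0455, +0.0455, 0)
  M2 = (+0.0455, -0.0455, 0)
  M3 = (-0.0455, -0.0455, 0)
Detected image corners:
  c0 = (160.637268, 133.416905) px
  c1 = (268.814146, 128.726609) px
  c2 = (259.965552, 57.467680) px
  c3 = (157.795208, 60.569807) px
Planar DLT: solve 8×8 A·h = b for H (H[2,2]=1):
  H  [+1198.77633 -70.82364 +212.21491]
  H  [-22.82506 +730.96257 +93.97918]
  H  [+0.20766 -0.63913 +1.00000]
B = K⁻¹H; ‖b₁‖=1.571743, ‖b₂‖=1.571743; λ = 2/(‖b₁‖+‖b₂‖) = 0.636236, sign → tz>0 ⇒ λ=+0.636236
r₁ = λ·B[:,0] = (+0.98838,-0.07517,+0.13212); r₂ = λ·B[:,1] = (+0.12320,+0.90524,-0.40664)
r₃ = r₁×r₂ = (-0.08903,+0.41819,+0.90399); SVD([r₁ r₂ r₃]) → R = UVᵀ:
  R  [+0.98838 +0.12320 -0.08903]
  R  [-0.07517 +0.90524 +0.41819]
  R  [+0.13212 -0.40664 +0.90399]
t = (-0.10407, -0.15403, +0.63624) m
tr R = 2.797609; θ = arccos((tr R − 1)/2) = 0.453761 rad = 25.999°
axis k = ((R−Rᵀ)₃₂, (R−Rᵀ)₁₃, (R−Rᵀ)₂₁) / (2 sinθ) = (-0.940834, -0.252253, -0.226273)
rvec = θ·k = (-0.426914, -0.114463, -0.102674)

rvec=(-0.4269, -0.1145, -0.1027) tvec=(-0.1041, -0.1540, 0.6362)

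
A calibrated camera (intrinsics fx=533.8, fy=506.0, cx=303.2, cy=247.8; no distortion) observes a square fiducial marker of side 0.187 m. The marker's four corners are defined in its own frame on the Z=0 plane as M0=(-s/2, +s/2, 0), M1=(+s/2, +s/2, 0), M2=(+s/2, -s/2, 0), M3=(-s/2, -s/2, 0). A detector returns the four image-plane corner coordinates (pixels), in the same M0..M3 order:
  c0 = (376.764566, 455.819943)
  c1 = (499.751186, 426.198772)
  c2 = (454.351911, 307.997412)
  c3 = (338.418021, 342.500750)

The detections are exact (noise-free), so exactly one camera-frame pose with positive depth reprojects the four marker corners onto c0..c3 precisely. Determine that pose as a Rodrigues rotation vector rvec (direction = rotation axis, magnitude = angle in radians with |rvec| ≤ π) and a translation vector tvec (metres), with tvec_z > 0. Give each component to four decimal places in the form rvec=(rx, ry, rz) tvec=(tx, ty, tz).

Intrinsics K: fx=533.8, fy=506.0, cx=303.2, cy=247.8
Marker side s = 0.187 m; corners in marker frame (Z=0):
  M0 = (-0.0935, +0.0935, 0)
  M1 = (+0.0935, +0.0935, 0)
  M2 = (+0.0935, -0.0935, 0)
  M3 = (-0.0935, -0.0935, 0)
Detected image corners:
  c0 = (376.764566, 455.819943) px
  c1 = (499.751186, 426.198772) px
  c2 = (454.351911, 307.997412) px
  c3 = (338.418021, 342.500750) px
Planar DLT: solve 8×8 A·h = b for H (H[2,2]=1):
  H  [+519.39065 +133.39305 +415.30591]
  H  [-281.01870 +536.04330 +382.38942]
  H  [-0.28528 -0.21572 +1.00000]
B = K⁻¹H; ‖b₁‖=1.241971, ‖b₂‖=1.241971; λ = 2/(‖b₁‖+‖b₂‖) = 0.805172, sign → tz>0 ⇒ λ=+0.805172
r₁ = λ·B[:,0] = (+0.91391,-0.33468,-0.22970); r₂ = λ·B[:,1] = (+0.29986,+0.93804,-0.17369)
r₃ = r₁×r₂ = (+0.27360,+0.08986,+0.95764); SVD([r₁ r₂ r₃]) → R = UVᵀ:
  R  [+0.91391 +0.29986 +0.27360]
  R  [-0.33468 +0.93804 +0.08986]
  R  [-0.22970 -0.17369 +0.95764]
t = (+0.16910, +0.21417, +0.80517) m
tr R = 2.809582; θ = arccos((tr R − 1)/2) = 0.439907 rad = 25.205°
axis k = ((R−Rᵀ)₃₂, (R−Rᵀ)₁₃, (R−Rᵀ)₂₁) / (2 sinθ) = (-0.309432, +0.590926, -0.745023)
rvec = θ·k = (-0.136121, +0.259953, -0.327741)

rvec=(-0.1361, 0.2600, -0.3277) tvec=(0.1691, 0.2142, 0.8052)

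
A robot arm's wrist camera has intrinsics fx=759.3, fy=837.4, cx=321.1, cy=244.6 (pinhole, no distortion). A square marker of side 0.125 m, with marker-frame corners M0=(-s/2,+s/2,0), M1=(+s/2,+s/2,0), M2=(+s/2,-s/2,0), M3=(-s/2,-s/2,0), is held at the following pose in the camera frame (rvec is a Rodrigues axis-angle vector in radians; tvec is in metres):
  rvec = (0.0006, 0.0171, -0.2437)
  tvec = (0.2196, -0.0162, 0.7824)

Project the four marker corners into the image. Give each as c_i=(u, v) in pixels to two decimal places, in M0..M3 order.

Intrinsics K: fx=759.3, fy=837.4, cx=321.1, cy=244.6
Marker side s = 0.125 m; corners in marker frame (Z=0):
  M0 = (-0.0625, +0.0625, 0)
  M1 = (+0.0625, +0.0625, 0)
  M2 = (+0.0625, -0.0625, 0)
  M3 = (-0.0625, -0.0625, 0)
rvec = (0.0006, 0.0171, -0.2437), |rvec| = θ = 0.24430 rad = 13.997°
Rodrigues: sinθ=0.24188, 1−cosθ=0.02969; R = I + sinθ·[k]× + (1−cosθ)·[k]×²:
    [+0.97031 +0.24129 +0.01686]
    [-0.24128 +0.97045 -0.00267]
    [-0.01700 -0.00148 +0.99985]
t = (0.2196, -0.0162, 0.7824) m
M0: Pc = R·M0+t = (+0.17404, +0.05953, +0.78337); u = 759.3·(+0.17404)/0.78337 + 321.1 = 489.7888, v = 837.4·(+0.05953)/0.78337 + 244.6 = 308.2392
M1: Pc = R·M1+t = (+0.29532, +0.02937, +0.78124); u = 759.3·(+0.29532)/0.78124 + 321.1 = 608.1292, v = 837.4·(+0.02937)/0.78124 + 244.6 = 276.0847
M2: Pc = R·M2+t = (+0.26516, -0.09193, +0.78143); u = 759.3·(+0.26516)/0.78143 + 321.1 = 578.7544, v = 837.4·(-0.09193)/0.78143 + 244.6 = 146.0821
M3: Pc = R·M3+t = (+0.14388, -0.06177, +0.78356); u = 759.3·(+0.14388)/0.78356 + 321.1 = 460.5216, v = 837.4·(-0.06177)/0.78356 + 244.6 = 178.5816

c0=(489.79, 308.24) c1=(608.13, 276.08) c2=(578.75, 146.08) c3=(460.52, 178.58)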